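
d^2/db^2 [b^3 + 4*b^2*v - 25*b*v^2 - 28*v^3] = 6*b + 8*v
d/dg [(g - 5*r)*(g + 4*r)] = 2*g - r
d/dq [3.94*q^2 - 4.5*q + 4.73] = 7.88*q - 4.5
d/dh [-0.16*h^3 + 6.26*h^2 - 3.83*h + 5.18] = -0.48*h^2 + 12.52*h - 3.83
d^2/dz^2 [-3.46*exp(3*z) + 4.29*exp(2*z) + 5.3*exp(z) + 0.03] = (-31.14*exp(2*z) + 17.16*exp(z) + 5.3)*exp(z)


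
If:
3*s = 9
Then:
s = 3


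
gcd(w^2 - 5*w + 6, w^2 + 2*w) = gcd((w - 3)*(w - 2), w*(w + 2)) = 1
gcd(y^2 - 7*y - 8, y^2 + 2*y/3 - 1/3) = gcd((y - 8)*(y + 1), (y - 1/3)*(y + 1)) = y + 1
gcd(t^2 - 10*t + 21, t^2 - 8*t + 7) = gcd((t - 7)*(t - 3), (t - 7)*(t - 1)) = t - 7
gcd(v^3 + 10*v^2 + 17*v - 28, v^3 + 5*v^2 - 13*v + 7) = v^2 + 6*v - 7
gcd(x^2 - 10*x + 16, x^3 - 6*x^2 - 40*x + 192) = x - 8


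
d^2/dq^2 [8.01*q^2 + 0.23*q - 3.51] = 16.0200000000000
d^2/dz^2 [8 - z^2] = -2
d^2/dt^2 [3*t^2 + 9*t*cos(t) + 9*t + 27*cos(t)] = -9*t*cos(t) - 18*sin(t) - 27*cos(t) + 6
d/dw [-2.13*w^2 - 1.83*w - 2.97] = -4.26*w - 1.83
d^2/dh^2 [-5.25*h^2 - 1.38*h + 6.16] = -10.5000000000000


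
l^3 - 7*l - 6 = (l - 3)*(l + 1)*(l + 2)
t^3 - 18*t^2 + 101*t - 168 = (t - 8)*(t - 7)*(t - 3)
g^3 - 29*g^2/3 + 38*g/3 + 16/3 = (g - 8)*(g - 2)*(g + 1/3)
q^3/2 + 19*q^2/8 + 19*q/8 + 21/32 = (q/2 + 1/4)*(q + 3/4)*(q + 7/2)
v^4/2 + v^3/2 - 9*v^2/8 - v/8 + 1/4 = (v/2 + 1)*(v - 1)*(v - 1/2)*(v + 1/2)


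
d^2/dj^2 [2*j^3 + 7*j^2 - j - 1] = 12*j + 14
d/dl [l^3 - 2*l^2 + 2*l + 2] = 3*l^2 - 4*l + 2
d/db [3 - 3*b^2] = -6*b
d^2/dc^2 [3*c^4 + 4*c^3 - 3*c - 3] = 12*c*(3*c + 2)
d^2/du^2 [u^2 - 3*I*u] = 2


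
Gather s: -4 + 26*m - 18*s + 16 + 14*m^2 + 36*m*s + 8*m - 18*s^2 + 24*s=14*m^2 + 34*m - 18*s^2 + s*(36*m + 6) + 12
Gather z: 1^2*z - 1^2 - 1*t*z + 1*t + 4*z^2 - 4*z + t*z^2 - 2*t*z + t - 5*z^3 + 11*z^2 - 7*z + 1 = 2*t - 5*z^3 + z^2*(t + 15) + z*(-3*t - 10)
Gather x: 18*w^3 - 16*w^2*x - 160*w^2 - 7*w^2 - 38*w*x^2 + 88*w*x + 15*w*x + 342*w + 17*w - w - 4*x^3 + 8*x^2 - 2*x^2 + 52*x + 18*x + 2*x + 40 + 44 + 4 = 18*w^3 - 167*w^2 + 358*w - 4*x^3 + x^2*(6 - 38*w) + x*(-16*w^2 + 103*w + 72) + 88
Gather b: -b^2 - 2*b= -b^2 - 2*b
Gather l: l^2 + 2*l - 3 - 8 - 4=l^2 + 2*l - 15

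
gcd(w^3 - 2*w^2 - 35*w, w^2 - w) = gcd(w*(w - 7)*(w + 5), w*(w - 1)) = w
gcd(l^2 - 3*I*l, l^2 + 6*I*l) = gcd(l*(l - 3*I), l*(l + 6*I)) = l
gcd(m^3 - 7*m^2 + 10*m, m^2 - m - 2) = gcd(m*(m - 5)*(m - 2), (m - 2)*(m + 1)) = m - 2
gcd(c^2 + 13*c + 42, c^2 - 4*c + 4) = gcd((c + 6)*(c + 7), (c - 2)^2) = 1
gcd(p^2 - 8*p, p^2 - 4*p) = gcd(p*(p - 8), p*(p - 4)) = p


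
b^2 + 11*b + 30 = (b + 5)*(b + 6)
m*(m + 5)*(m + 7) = m^3 + 12*m^2 + 35*m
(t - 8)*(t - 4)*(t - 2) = t^3 - 14*t^2 + 56*t - 64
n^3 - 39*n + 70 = (n - 5)*(n - 2)*(n + 7)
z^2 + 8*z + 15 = (z + 3)*(z + 5)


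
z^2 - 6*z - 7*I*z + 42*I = (z - 6)*(z - 7*I)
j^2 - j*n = j*(j - n)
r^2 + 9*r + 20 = (r + 4)*(r + 5)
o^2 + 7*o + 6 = (o + 1)*(o + 6)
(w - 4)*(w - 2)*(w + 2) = w^3 - 4*w^2 - 4*w + 16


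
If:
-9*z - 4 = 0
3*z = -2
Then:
No Solution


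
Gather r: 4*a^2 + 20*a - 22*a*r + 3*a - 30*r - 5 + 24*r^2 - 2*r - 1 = 4*a^2 + 23*a + 24*r^2 + r*(-22*a - 32) - 6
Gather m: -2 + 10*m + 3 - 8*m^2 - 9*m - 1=-8*m^2 + m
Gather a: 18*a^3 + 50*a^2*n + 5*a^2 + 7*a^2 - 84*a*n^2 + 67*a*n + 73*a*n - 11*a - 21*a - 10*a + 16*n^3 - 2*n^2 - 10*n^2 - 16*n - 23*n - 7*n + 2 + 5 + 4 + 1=18*a^3 + a^2*(50*n + 12) + a*(-84*n^2 + 140*n - 42) + 16*n^3 - 12*n^2 - 46*n + 12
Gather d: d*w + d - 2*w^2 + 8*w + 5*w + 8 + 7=d*(w + 1) - 2*w^2 + 13*w + 15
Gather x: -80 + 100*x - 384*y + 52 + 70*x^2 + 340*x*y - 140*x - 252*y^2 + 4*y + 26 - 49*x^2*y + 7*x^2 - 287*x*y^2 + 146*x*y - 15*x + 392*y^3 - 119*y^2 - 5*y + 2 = x^2*(77 - 49*y) + x*(-287*y^2 + 486*y - 55) + 392*y^3 - 371*y^2 - 385*y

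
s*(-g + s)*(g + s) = -g^2*s + s^3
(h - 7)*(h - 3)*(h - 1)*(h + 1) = h^4 - 10*h^3 + 20*h^2 + 10*h - 21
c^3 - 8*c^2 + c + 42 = (c - 7)*(c - 3)*(c + 2)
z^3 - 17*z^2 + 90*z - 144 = (z - 8)*(z - 6)*(z - 3)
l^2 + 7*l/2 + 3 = (l + 3/2)*(l + 2)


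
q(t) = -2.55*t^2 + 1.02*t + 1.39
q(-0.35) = 0.72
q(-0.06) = 1.32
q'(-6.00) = 31.62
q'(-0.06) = 1.33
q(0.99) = -0.10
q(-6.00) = -96.53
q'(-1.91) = 10.76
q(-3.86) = -40.54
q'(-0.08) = 1.43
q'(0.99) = -4.03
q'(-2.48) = 13.67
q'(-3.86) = 20.71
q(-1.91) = -9.86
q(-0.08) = 1.29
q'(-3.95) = 21.16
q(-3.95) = -42.43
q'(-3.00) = 16.32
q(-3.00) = -24.62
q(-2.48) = -16.82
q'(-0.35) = 2.80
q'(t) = 1.02 - 5.1*t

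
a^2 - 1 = (a - 1)*(a + 1)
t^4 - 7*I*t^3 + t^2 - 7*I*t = t*(t - 7*I)*(t - I)*(t + I)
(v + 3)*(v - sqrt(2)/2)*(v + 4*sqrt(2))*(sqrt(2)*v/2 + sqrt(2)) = sqrt(2)*v^4/2 + 7*v^3/2 + 5*sqrt(2)*v^3/2 + sqrt(2)*v^2 + 35*v^2/2 - 10*sqrt(2)*v + 21*v - 12*sqrt(2)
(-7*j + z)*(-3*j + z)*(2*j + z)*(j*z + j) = 42*j^4*z + 42*j^4 + j^3*z^2 + j^3*z - 8*j^2*z^3 - 8*j^2*z^2 + j*z^4 + j*z^3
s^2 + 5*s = s*(s + 5)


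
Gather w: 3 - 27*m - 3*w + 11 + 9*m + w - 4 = -18*m - 2*w + 10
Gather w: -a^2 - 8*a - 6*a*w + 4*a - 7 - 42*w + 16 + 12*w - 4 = -a^2 - 4*a + w*(-6*a - 30) + 5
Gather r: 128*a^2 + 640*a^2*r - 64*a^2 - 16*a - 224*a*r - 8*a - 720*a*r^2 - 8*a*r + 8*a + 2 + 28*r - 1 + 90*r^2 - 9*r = 64*a^2 - 16*a + r^2*(90 - 720*a) + r*(640*a^2 - 232*a + 19) + 1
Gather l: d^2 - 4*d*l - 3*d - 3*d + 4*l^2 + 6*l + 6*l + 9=d^2 - 6*d + 4*l^2 + l*(12 - 4*d) + 9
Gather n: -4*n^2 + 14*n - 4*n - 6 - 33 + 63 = -4*n^2 + 10*n + 24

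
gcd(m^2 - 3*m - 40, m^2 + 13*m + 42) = 1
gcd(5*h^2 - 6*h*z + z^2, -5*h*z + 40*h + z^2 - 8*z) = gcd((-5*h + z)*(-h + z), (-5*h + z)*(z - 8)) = -5*h + z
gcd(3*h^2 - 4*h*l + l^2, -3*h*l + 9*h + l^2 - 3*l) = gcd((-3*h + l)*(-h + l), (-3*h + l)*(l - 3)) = 3*h - l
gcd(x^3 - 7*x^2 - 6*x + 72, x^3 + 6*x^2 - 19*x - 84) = x^2 - x - 12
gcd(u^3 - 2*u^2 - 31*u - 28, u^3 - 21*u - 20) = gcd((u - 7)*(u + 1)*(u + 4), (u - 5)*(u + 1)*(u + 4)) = u^2 + 5*u + 4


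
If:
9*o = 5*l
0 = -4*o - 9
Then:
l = -81/20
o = -9/4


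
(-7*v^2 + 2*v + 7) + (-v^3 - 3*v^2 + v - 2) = -v^3 - 10*v^2 + 3*v + 5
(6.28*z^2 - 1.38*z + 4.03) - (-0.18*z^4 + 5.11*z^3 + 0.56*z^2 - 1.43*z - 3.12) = 0.18*z^4 - 5.11*z^3 + 5.72*z^2 + 0.05*z + 7.15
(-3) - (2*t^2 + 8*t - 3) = -2*t^2 - 8*t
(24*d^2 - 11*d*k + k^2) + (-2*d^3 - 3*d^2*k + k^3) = -2*d^3 - 3*d^2*k + 24*d^2 - 11*d*k + k^3 + k^2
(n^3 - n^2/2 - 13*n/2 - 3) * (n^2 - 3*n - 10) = n^5 - 7*n^4/2 - 15*n^3 + 43*n^2/2 + 74*n + 30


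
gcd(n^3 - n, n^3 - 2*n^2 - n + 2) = n^2 - 1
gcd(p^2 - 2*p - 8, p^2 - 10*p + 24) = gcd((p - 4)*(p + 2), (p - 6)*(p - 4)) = p - 4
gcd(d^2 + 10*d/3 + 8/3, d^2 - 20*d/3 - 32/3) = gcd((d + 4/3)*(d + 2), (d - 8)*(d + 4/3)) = d + 4/3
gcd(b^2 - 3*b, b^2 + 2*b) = b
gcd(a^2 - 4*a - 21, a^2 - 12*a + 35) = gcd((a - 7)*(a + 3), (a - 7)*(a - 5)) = a - 7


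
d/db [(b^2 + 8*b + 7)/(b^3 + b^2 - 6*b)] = (-b^4 - 16*b^3 - 35*b^2 - 14*b + 42)/(b^2*(b^4 + 2*b^3 - 11*b^2 - 12*b + 36))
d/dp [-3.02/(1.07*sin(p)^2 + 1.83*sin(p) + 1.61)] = (6.4628*sin(p) + 5.5266)*cos(p)/(1.07*sin(p)^2 + 1.83*sin(p) + 1.61)^2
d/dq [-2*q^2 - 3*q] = -4*q - 3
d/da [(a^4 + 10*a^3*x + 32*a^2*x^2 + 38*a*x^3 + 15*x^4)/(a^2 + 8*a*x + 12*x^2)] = 2*(a^5 + 17*a^4*x + 104*a^3*x^2 + 289*a^2*x^3 + 369*a*x^4 + 168*x^5)/(a^4 + 16*a^3*x + 88*a^2*x^2 + 192*a*x^3 + 144*x^4)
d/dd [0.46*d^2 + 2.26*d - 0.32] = 0.92*d + 2.26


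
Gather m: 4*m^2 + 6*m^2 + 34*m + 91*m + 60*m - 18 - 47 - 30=10*m^2 + 185*m - 95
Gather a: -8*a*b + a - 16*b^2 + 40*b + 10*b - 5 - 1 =a*(1 - 8*b) - 16*b^2 + 50*b - 6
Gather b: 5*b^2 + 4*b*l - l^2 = 5*b^2 + 4*b*l - l^2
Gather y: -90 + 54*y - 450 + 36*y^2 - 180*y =36*y^2 - 126*y - 540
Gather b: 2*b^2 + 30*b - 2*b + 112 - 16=2*b^2 + 28*b + 96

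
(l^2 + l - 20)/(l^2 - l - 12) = (l + 5)/(l + 3)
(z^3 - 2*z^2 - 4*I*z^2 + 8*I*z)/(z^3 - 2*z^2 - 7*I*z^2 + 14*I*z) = (z - 4*I)/(z - 7*I)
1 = 1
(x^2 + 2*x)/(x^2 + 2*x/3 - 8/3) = 3*x/(3*x - 4)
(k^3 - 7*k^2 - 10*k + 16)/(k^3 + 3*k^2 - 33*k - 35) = (k^3 - 7*k^2 - 10*k + 16)/(k^3 + 3*k^2 - 33*k - 35)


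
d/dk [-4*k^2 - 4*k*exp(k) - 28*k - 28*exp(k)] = -4*k*exp(k) - 8*k - 32*exp(k) - 28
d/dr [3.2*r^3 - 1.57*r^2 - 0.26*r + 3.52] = 9.6*r^2 - 3.14*r - 0.26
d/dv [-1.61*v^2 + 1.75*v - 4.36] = 1.75 - 3.22*v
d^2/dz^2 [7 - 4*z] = 0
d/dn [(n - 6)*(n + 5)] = 2*n - 1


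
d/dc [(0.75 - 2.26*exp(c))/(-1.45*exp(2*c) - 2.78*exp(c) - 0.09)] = (-3.277*exp(2*c) + 2.175*exp(c) + 2.2884)*exp(c)/(2.1025*exp(4*c) + 8.062*exp(3*c) + 7.9894*exp(2*c) + 0.5004*exp(c) + 0.0081)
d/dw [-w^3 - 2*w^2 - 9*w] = -3*w^2 - 4*w - 9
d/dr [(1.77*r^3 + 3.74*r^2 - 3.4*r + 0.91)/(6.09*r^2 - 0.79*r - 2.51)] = (10.7793*r^4 - 2.79660000000001*r^3 + 4.4233*r^2 - 29.8586*r + 9.2529)/(37.0881*r^4 - 9.6222*r^3 - 29.9477*r^2 + 3.9658*r + 6.3001)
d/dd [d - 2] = 1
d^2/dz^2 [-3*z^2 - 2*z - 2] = -6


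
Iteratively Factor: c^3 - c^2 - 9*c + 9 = (c + 3)*(c^2 - 4*c + 3) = (c - 1)*(c + 3)*(c - 3)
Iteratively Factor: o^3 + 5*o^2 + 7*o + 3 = (o + 3)*(o^2 + 2*o + 1) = (o + 1)*(o + 3)*(o + 1)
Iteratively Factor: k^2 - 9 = (k - 3)*(k + 3)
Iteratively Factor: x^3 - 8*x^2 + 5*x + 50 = (x - 5)*(x^2 - 3*x - 10) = (x - 5)^2*(x + 2)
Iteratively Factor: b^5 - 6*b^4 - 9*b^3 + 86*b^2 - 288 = (b - 4)*(b^4 - 2*b^3 - 17*b^2 + 18*b + 72) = (b - 4)*(b + 3)*(b^3 - 5*b^2 - 2*b + 24) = (b - 4)*(b - 3)*(b + 3)*(b^2 - 2*b - 8) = (b - 4)^2*(b - 3)*(b + 3)*(b + 2)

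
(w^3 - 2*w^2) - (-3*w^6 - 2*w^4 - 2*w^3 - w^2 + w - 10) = 3*w^6 + 2*w^4 + 3*w^3 - w^2 - w + 10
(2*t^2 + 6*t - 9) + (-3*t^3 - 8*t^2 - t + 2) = -3*t^3 - 6*t^2 + 5*t - 7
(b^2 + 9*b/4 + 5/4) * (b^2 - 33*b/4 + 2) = b^4 - 6*b^3 - 245*b^2/16 - 93*b/16 + 5/2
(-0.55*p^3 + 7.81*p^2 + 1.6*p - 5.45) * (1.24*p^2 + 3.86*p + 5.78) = -0.682*p^5 + 7.5614*p^4 + 28.9516*p^3 + 44.5598*p^2 - 11.789*p - 31.501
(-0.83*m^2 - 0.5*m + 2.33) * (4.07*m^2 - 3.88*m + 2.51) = -3.3781*m^4 + 1.1854*m^3 + 9.3398*m^2 - 10.2954*m + 5.8483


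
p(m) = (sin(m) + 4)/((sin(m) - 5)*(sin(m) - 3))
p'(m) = cos(m)/((sin(m) - 5)*(sin(m) - 3)) - (sin(m) + 4)*cos(m)/((sin(m) - 5)*(sin(m) - 3)^2) - (sin(m) + 4)*cos(m)/((sin(m) - 5)^2*(sin(m) - 3)) = (-8*sin(m) + cos(m)^2 + 46)*cos(m)/((sin(m) - 5)^2*(sin(m) - 3)^2)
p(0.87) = 0.50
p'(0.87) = 0.29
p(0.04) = 0.28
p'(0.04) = 0.22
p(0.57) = 0.41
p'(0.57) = 0.30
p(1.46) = 0.62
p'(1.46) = 0.07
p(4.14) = 0.14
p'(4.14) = -0.06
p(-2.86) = 0.22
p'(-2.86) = -0.16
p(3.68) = 0.18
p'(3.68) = -0.12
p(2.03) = 0.57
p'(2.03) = -0.23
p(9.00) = 0.37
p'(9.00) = -0.28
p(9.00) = 0.37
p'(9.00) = -0.28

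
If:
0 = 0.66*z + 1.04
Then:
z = -1.58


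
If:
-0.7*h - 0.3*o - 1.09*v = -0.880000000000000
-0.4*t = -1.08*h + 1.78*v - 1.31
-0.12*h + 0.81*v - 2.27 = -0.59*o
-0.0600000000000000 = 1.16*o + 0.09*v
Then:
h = -2.67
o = -0.25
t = -15.46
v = 2.59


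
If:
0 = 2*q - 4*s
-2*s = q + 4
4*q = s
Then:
No Solution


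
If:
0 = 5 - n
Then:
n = 5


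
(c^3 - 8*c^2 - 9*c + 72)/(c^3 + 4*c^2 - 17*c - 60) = (c^2 - 11*c + 24)/(c^2 + c - 20)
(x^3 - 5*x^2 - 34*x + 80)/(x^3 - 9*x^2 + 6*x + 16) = (x + 5)/(x + 1)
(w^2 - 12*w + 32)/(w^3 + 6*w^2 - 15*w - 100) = (w - 8)/(w^2 + 10*w + 25)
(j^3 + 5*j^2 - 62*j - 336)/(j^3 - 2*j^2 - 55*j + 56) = (j + 6)/(j - 1)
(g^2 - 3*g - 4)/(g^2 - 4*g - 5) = (g - 4)/(g - 5)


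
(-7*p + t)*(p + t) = -7*p^2 - 6*p*t + t^2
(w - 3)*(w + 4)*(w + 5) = w^3 + 6*w^2 - 7*w - 60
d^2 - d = d*(d - 1)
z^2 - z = z*(z - 1)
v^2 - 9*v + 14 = (v - 7)*(v - 2)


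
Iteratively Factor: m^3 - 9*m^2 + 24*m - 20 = (m - 2)*(m^2 - 7*m + 10) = (m - 2)^2*(m - 5)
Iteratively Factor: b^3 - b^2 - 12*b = (b + 3)*(b^2 - 4*b) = b*(b + 3)*(b - 4)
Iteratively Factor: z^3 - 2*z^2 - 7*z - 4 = (z + 1)*(z^2 - 3*z - 4) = (z + 1)^2*(z - 4)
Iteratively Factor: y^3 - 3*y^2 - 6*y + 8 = (y + 2)*(y^2 - 5*y + 4) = (y - 1)*(y + 2)*(y - 4)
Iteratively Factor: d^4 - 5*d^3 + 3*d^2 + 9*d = (d + 1)*(d^3 - 6*d^2 + 9*d) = d*(d + 1)*(d^2 - 6*d + 9) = d*(d - 3)*(d + 1)*(d - 3)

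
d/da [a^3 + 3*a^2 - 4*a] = 3*a^2 + 6*a - 4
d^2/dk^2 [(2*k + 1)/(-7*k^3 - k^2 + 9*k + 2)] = 2*(-(2*k + 1)*(21*k^2 + 2*k - 9)^2 + (42*k^2 + 4*k + (2*k + 1)*(21*k + 1) - 18)*(7*k^3 + k^2 - 9*k - 2))/(7*k^3 + k^2 - 9*k - 2)^3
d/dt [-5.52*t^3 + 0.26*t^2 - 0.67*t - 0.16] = -16.56*t^2 + 0.52*t - 0.67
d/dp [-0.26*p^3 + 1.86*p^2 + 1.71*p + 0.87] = -0.78*p^2 + 3.72*p + 1.71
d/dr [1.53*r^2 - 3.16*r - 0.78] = 3.06*r - 3.16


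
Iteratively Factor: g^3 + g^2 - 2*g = (g)*(g^2 + g - 2) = g*(g + 2)*(g - 1)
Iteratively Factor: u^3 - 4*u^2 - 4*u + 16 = (u - 2)*(u^2 - 2*u - 8) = (u - 2)*(u + 2)*(u - 4)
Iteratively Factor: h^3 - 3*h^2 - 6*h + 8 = (h + 2)*(h^2 - 5*h + 4) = (h - 1)*(h + 2)*(h - 4)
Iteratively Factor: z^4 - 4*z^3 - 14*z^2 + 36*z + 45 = (z - 3)*(z^3 - z^2 - 17*z - 15) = (z - 3)*(z + 1)*(z^2 - 2*z - 15) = (z - 3)*(z + 1)*(z + 3)*(z - 5)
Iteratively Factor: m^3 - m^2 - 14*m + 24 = (m + 4)*(m^2 - 5*m + 6) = (m - 3)*(m + 4)*(m - 2)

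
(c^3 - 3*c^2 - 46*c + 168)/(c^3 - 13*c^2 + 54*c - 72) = (c + 7)/(c - 3)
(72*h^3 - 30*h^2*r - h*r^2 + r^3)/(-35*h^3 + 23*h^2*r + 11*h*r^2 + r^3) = (72*h^3 - 30*h^2*r - h*r^2 + r^3)/(-35*h^3 + 23*h^2*r + 11*h*r^2 + r^3)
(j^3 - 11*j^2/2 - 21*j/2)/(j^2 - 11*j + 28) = j*(2*j + 3)/(2*(j - 4))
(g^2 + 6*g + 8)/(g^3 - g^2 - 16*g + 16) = (g + 2)/(g^2 - 5*g + 4)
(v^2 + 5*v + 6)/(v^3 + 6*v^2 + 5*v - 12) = (v + 2)/(v^2 + 3*v - 4)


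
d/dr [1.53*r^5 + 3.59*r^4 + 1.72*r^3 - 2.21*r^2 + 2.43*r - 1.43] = 7.65*r^4 + 14.36*r^3 + 5.16*r^2 - 4.42*r + 2.43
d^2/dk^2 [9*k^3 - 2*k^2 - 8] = 54*k - 4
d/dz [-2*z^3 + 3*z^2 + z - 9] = -6*z^2 + 6*z + 1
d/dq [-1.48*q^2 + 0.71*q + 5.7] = 0.71 - 2.96*q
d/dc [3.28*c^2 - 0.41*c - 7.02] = 6.56*c - 0.41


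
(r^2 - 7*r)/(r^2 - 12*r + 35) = r/(r - 5)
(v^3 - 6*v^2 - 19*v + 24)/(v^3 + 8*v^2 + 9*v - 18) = (v - 8)/(v + 6)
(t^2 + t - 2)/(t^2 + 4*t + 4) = (t - 1)/(t + 2)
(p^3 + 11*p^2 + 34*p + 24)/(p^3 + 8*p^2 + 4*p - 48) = (p + 1)/(p - 2)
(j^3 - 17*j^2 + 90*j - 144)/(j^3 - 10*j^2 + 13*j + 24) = (j - 6)/(j + 1)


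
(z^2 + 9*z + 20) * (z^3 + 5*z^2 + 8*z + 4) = z^5 + 14*z^4 + 73*z^3 + 176*z^2 + 196*z + 80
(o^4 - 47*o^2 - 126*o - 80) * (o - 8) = o^5 - 8*o^4 - 47*o^3 + 250*o^2 + 928*o + 640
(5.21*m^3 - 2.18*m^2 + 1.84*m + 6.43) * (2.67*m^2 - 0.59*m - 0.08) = 13.9107*m^5 - 8.8945*m^4 + 5.7822*m^3 + 16.2569*m^2 - 3.9409*m - 0.5144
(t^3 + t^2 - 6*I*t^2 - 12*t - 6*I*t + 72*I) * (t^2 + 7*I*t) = t^5 + t^4 + I*t^4 + 30*t^3 + I*t^3 + 42*t^2 - 12*I*t^2 - 504*t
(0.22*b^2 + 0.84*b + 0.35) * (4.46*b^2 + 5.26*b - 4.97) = 0.9812*b^4 + 4.9036*b^3 + 4.886*b^2 - 2.3338*b - 1.7395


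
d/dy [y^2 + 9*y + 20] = 2*y + 9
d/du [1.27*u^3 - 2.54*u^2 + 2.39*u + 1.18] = 3.81*u^2 - 5.08*u + 2.39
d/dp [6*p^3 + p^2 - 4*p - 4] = 18*p^2 + 2*p - 4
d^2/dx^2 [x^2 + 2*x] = 2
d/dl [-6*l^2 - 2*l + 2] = -12*l - 2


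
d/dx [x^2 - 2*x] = 2*x - 2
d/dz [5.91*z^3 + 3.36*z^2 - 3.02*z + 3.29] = 17.73*z^2 + 6.72*z - 3.02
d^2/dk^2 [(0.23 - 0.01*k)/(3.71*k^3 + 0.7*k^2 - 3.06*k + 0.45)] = (-0.825846*k^5 + 37.833096*k^4 + 9.320108*k^3 - 14.790048*k^2 - 5.24097*k + 4.134816)/(51.064811*k^9 + 28.90461*k^8 - 120.900738*k^7 - 28.756385*k^6 + 106.730568*k^5 - 10.32696*k^4 - 32.182191*k^3 + 13.06611*k^2 - 1.85895*k + 0.091125)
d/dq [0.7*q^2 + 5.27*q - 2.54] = 1.4*q + 5.27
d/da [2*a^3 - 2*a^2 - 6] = 2*a*(3*a - 2)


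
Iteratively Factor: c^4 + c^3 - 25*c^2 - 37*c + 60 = (c - 1)*(c^3 + 2*c^2 - 23*c - 60) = (c - 1)*(c + 4)*(c^2 - 2*c - 15) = (c - 5)*(c - 1)*(c + 4)*(c + 3)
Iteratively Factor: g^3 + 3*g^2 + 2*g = (g + 2)*(g^2 + g) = (g + 1)*(g + 2)*(g)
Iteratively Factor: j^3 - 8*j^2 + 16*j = (j)*(j^2 - 8*j + 16) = j*(j - 4)*(j - 4)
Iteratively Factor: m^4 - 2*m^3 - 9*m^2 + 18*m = (m - 3)*(m^3 + m^2 - 6*m) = (m - 3)*(m - 2)*(m^2 + 3*m) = (m - 3)*(m - 2)*(m + 3)*(m)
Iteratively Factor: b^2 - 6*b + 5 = (b - 1)*(b - 5)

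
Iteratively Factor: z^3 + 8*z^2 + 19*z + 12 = (z + 3)*(z^2 + 5*z + 4) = (z + 1)*(z + 3)*(z + 4)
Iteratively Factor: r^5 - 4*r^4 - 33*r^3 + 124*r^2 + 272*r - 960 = (r + 4)*(r^4 - 8*r^3 - r^2 + 128*r - 240) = (r - 3)*(r + 4)*(r^3 - 5*r^2 - 16*r + 80) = (r - 3)*(r + 4)^2*(r^2 - 9*r + 20) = (r - 5)*(r - 3)*(r + 4)^2*(r - 4)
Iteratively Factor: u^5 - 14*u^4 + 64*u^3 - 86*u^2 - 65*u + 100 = (u + 1)*(u^4 - 15*u^3 + 79*u^2 - 165*u + 100) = (u - 4)*(u + 1)*(u^3 - 11*u^2 + 35*u - 25) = (u - 5)*(u - 4)*(u + 1)*(u^2 - 6*u + 5) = (u - 5)*(u - 4)*(u - 1)*(u + 1)*(u - 5)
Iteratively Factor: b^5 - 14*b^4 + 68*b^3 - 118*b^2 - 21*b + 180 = (b + 1)*(b^4 - 15*b^3 + 83*b^2 - 201*b + 180) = (b - 5)*(b + 1)*(b^3 - 10*b^2 + 33*b - 36) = (b - 5)*(b - 3)*(b + 1)*(b^2 - 7*b + 12) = (b - 5)*(b - 3)^2*(b + 1)*(b - 4)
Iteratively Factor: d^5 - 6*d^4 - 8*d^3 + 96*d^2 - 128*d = (d - 2)*(d^4 - 4*d^3 - 16*d^2 + 64*d) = (d - 4)*(d - 2)*(d^3 - 16*d) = (d - 4)^2*(d - 2)*(d^2 + 4*d) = (d - 4)^2*(d - 2)*(d + 4)*(d)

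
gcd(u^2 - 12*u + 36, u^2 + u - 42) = u - 6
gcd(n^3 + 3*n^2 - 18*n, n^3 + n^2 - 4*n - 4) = 1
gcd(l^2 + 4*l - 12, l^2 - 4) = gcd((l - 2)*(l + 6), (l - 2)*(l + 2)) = l - 2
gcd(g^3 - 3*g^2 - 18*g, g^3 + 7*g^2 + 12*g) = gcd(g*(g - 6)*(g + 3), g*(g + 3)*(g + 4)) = g^2 + 3*g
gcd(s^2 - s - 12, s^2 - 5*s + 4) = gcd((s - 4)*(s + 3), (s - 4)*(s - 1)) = s - 4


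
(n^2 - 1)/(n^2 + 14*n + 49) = (n^2 - 1)/(n^2 + 14*n + 49)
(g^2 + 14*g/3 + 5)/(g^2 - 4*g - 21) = (g + 5/3)/(g - 7)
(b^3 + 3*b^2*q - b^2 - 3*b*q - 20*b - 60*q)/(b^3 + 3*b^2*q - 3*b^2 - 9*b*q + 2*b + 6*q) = (b^2 - b - 20)/(b^2 - 3*b + 2)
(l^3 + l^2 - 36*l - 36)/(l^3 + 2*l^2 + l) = (l^2 - 36)/(l*(l + 1))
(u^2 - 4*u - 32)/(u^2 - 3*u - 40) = (u + 4)/(u + 5)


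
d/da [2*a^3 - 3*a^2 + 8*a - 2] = 6*a^2 - 6*a + 8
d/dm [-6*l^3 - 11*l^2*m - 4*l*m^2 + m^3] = -11*l^2 - 8*l*m + 3*m^2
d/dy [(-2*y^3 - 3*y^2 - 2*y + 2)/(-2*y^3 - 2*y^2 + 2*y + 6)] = (-y^4 - 8*y^3 - 17*y^2 - 14*y - 8)/(2*(y^6 + 2*y^5 - y^4 - 8*y^3 - 5*y^2 + 6*y + 9))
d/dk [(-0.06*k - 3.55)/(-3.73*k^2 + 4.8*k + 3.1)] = (-0.2238*k^2 - 26.483*k + 16.854)/(13.9129*k^4 - 35.808*k^3 - 0.0860000000000021*k^2 + 29.76*k + 9.61)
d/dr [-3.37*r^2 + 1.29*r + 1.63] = 1.29 - 6.74*r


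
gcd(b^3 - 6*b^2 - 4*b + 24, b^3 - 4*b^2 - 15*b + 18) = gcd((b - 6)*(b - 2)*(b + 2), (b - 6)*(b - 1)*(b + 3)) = b - 6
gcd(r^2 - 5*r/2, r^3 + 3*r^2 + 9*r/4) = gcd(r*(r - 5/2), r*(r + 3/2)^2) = r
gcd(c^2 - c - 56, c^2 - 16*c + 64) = c - 8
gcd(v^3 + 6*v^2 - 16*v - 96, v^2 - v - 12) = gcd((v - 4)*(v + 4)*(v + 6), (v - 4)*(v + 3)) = v - 4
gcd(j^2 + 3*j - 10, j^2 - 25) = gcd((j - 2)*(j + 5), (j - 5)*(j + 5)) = j + 5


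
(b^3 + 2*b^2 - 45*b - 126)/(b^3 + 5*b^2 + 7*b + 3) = (b^2 - b - 42)/(b^2 + 2*b + 1)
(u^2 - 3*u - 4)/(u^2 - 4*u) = (u + 1)/u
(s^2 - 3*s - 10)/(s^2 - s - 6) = (s - 5)/(s - 3)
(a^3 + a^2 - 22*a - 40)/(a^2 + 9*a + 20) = (a^2 - 3*a - 10)/(a + 5)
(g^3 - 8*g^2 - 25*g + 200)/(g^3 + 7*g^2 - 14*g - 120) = (g^2 - 13*g + 40)/(g^2 + 2*g - 24)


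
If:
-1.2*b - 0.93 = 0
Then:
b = -0.78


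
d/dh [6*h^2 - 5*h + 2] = 12*h - 5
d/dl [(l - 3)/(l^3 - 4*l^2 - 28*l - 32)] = (-2*l^2 + 17*l - 58)/(l^5 - 10*l^4 - 20*l^3 + 200*l^2 + 640*l + 512)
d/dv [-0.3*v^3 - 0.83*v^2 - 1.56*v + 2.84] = -0.9*v^2 - 1.66*v - 1.56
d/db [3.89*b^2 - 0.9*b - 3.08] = 7.78*b - 0.9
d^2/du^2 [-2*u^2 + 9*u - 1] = -4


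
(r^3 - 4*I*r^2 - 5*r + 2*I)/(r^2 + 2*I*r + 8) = (r^2 - 2*I*r - 1)/(r + 4*I)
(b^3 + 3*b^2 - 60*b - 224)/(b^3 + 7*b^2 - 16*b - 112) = (b - 8)/(b - 4)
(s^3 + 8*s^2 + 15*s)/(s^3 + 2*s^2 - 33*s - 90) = s/(s - 6)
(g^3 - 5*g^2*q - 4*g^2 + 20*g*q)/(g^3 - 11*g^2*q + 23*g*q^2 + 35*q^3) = g*(4 - g)/(-g^2 + 6*g*q + 7*q^2)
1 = 1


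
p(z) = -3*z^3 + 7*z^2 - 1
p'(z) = -9*z^2 + 14*z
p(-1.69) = 33.47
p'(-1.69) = -49.36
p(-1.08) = 10.94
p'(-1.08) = -25.62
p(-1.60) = 29.21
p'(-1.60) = -45.44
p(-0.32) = -0.18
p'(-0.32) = -5.40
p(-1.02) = 9.47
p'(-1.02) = -23.64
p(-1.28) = 16.76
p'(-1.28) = -32.67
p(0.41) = -0.03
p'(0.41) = 4.23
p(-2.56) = 95.21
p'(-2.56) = -94.82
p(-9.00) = 2753.00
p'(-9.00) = -855.00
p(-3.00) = 143.00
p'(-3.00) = -123.00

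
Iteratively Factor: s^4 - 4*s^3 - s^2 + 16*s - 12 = (s - 2)*(s^3 - 2*s^2 - 5*s + 6) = (s - 2)*(s - 1)*(s^2 - s - 6) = (s - 3)*(s - 2)*(s - 1)*(s + 2)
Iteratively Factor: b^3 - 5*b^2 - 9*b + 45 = (b - 5)*(b^2 - 9) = (b - 5)*(b - 3)*(b + 3)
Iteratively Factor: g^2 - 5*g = (g)*(g - 5)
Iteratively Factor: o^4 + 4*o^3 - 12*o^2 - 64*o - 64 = (o - 4)*(o^3 + 8*o^2 + 20*o + 16) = (o - 4)*(o + 2)*(o^2 + 6*o + 8) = (o - 4)*(o + 2)^2*(o + 4)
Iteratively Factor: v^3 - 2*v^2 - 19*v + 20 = (v + 4)*(v^2 - 6*v + 5) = (v - 1)*(v + 4)*(v - 5)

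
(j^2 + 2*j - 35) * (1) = j^2 + 2*j - 35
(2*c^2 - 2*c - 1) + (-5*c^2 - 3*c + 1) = -3*c^2 - 5*c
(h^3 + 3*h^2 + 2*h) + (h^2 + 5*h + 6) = h^3 + 4*h^2 + 7*h + 6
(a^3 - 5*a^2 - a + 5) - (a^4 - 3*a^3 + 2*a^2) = -a^4 + 4*a^3 - 7*a^2 - a + 5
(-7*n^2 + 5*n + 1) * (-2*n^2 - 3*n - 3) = 14*n^4 + 11*n^3 + 4*n^2 - 18*n - 3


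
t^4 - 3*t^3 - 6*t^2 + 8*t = t*(t - 4)*(t - 1)*(t + 2)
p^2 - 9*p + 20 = (p - 5)*(p - 4)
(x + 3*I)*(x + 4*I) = x^2 + 7*I*x - 12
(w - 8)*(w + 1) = w^2 - 7*w - 8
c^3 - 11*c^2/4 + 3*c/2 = c*(c - 2)*(c - 3/4)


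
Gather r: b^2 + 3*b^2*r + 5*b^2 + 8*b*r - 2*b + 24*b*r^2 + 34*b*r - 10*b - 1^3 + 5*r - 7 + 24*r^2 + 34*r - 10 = 6*b^2 - 12*b + r^2*(24*b + 24) + r*(3*b^2 + 42*b + 39) - 18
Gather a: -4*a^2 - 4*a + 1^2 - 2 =-4*a^2 - 4*a - 1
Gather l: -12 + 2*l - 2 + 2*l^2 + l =2*l^2 + 3*l - 14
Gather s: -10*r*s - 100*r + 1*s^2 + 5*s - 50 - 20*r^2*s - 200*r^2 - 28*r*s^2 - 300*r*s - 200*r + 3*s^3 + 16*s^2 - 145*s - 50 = -200*r^2 - 300*r + 3*s^3 + s^2*(17 - 28*r) + s*(-20*r^2 - 310*r - 140) - 100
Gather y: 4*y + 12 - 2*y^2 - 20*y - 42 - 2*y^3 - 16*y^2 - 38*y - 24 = -2*y^3 - 18*y^2 - 54*y - 54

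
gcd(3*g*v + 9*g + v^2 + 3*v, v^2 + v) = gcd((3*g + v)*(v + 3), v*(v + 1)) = 1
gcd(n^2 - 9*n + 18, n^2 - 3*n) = n - 3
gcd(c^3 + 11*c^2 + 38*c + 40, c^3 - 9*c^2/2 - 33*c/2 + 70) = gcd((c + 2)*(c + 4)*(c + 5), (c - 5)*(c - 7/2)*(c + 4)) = c + 4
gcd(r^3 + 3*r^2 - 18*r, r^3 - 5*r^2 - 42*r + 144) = r^2 + 3*r - 18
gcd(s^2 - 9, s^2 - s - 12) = s + 3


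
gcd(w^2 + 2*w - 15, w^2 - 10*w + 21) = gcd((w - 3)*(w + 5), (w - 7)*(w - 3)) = w - 3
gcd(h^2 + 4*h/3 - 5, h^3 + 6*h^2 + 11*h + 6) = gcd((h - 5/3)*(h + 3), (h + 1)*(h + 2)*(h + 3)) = h + 3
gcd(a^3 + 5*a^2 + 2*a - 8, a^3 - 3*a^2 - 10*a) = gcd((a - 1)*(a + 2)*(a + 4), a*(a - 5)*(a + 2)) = a + 2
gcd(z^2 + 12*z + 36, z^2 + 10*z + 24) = z + 6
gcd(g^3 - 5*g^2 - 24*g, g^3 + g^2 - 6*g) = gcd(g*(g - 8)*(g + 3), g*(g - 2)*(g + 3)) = g^2 + 3*g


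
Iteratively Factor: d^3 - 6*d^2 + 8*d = (d - 2)*(d^2 - 4*d) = d*(d - 2)*(d - 4)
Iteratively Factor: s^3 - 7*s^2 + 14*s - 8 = (s - 4)*(s^2 - 3*s + 2) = (s - 4)*(s - 1)*(s - 2)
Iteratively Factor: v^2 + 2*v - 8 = (v + 4)*(v - 2)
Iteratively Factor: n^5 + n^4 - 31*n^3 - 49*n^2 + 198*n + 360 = (n + 2)*(n^4 - n^3 - 29*n^2 + 9*n + 180) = (n + 2)*(n + 3)*(n^3 - 4*n^2 - 17*n + 60) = (n - 3)*(n + 2)*(n + 3)*(n^2 - n - 20) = (n - 5)*(n - 3)*(n + 2)*(n + 3)*(n + 4)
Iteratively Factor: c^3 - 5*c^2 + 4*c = (c - 4)*(c^2 - c) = c*(c - 4)*(c - 1)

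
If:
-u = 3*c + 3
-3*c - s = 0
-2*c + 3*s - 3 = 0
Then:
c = -3/11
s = 9/11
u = -24/11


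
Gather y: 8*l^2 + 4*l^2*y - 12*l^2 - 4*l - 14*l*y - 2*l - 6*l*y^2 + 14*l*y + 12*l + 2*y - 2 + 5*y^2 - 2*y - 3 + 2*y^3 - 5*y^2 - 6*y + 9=-4*l^2 - 6*l*y^2 + 6*l + 2*y^3 + y*(4*l^2 - 6) + 4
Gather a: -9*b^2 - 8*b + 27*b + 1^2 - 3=-9*b^2 + 19*b - 2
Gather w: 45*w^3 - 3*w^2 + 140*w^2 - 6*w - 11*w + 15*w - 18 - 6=45*w^3 + 137*w^2 - 2*w - 24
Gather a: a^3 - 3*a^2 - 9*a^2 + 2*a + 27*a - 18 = a^3 - 12*a^2 + 29*a - 18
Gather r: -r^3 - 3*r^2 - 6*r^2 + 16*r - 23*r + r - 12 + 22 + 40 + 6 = -r^3 - 9*r^2 - 6*r + 56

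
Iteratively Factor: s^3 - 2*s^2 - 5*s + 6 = (s - 3)*(s^2 + s - 2) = (s - 3)*(s - 1)*(s + 2)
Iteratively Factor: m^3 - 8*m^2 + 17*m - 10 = (m - 2)*(m^2 - 6*m + 5) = (m - 5)*(m - 2)*(m - 1)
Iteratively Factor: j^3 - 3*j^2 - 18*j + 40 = (j - 2)*(j^2 - j - 20) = (j - 2)*(j + 4)*(j - 5)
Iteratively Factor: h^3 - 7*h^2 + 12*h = (h)*(h^2 - 7*h + 12) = h*(h - 3)*(h - 4)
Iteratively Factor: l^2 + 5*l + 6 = (l + 3)*(l + 2)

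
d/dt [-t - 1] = -1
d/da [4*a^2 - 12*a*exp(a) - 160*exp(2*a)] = -12*a*exp(a) + 8*a - 320*exp(2*a) - 12*exp(a)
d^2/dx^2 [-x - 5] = 0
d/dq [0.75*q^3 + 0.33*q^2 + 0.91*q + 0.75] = 2.25*q^2 + 0.66*q + 0.91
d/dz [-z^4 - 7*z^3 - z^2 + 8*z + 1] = -4*z^3 - 21*z^2 - 2*z + 8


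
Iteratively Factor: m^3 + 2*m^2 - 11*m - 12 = (m + 1)*(m^2 + m - 12) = (m + 1)*(m + 4)*(m - 3)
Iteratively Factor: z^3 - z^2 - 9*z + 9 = (z + 3)*(z^2 - 4*z + 3) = (z - 3)*(z + 3)*(z - 1)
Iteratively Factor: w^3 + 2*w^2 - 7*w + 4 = (w - 1)*(w^2 + 3*w - 4) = (w - 1)^2*(w + 4)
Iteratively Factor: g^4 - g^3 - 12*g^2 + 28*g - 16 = (g + 4)*(g^3 - 5*g^2 + 8*g - 4) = (g - 2)*(g + 4)*(g^2 - 3*g + 2) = (g - 2)^2*(g + 4)*(g - 1)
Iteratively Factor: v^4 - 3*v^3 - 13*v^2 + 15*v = (v)*(v^3 - 3*v^2 - 13*v + 15) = v*(v - 5)*(v^2 + 2*v - 3) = v*(v - 5)*(v - 1)*(v + 3)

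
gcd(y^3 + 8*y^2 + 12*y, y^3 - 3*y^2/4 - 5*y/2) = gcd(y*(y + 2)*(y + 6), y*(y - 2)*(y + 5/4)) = y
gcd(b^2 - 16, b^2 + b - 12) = b + 4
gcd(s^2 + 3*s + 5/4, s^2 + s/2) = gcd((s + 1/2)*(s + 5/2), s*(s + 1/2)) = s + 1/2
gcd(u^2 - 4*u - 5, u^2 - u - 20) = u - 5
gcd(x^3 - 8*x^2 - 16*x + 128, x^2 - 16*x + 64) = x - 8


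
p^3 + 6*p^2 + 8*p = p*(p + 2)*(p + 4)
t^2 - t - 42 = (t - 7)*(t + 6)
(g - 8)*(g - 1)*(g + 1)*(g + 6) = g^4 - 2*g^3 - 49*g^2 + 2*g + 48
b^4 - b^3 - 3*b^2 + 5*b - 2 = (b - 1)^3*(b + 2)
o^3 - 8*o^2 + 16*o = o*(o - 4)^2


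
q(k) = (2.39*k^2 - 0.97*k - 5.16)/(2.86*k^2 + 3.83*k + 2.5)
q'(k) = (-5.72*k - 3.83)*(2.39*k^2 - 0.97*k - 5.16)/(2.86*k^2 + 3.83*k + 2.5)^2 + (4.78*k - 0.97)/(2.86*k^2 + 3.83*k + 2.5) = (11.9279*k^2 + 41.4652*k + 17.3378)/(8.1796*k^4 + 21.9076*k^3 + 28.9689*k^2 + 19.15*k + 6.25)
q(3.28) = 0.38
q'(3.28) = 0.13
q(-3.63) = 1.14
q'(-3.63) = 0.03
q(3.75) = 0.43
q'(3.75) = 0.10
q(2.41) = 0.23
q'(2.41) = 0.23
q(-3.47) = 1.14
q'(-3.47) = 0.03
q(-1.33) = 0.15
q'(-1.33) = -2.75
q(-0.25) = -2.77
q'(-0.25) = 2.60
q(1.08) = -0.34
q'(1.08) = 0.76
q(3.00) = 0.34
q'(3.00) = 0.16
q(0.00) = -2.06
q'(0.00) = 2.77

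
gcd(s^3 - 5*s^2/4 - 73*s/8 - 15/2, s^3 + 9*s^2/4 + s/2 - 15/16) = s^2 + 11*s/4 + 15/8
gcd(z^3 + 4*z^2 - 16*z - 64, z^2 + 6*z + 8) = z + 4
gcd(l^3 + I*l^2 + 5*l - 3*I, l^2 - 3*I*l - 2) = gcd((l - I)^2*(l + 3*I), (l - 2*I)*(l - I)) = l - I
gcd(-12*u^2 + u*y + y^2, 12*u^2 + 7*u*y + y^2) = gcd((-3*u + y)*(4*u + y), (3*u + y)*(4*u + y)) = 4*u + y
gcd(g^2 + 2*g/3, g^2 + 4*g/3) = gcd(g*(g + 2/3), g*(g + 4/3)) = g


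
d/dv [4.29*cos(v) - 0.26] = -4.29*sin(v)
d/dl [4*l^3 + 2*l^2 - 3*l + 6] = 12*l^2 + 4*l - 3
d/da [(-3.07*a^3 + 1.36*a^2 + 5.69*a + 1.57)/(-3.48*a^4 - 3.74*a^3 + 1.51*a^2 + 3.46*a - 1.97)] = (-10.6836*a^6 + 9.4656*a^5 + 59.8543*a^4 + 43.1712*a^3 + 31.8728*a^2 - 10.0998*a - 16.6415)/(12.1104*a^8 + 26.0304*a^7 + 3.478*a^6 - 35.3764*a^5 - 9.8895*a^4 + 25.1848*a^3 + 6.0222*a^2 - 13.6324*a + 3.8809)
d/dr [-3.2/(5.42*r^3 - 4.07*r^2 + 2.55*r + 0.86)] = (52.032*r^2 - 26.048*r + 8.16)/(5.42*r^3 - 4.07*r^2 + 2.55*r + 0.86)^2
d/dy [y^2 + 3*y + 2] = 2*y + 3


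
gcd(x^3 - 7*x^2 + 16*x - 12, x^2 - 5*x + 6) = x^2 - 5*x + 6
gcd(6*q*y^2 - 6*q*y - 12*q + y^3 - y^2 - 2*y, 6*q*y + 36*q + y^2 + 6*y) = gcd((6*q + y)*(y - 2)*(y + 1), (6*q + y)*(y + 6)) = 6*q + y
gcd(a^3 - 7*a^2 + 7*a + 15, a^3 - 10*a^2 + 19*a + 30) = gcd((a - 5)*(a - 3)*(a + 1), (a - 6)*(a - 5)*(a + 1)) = a^2 - 4*a - 5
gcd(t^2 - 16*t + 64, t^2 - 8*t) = t - 8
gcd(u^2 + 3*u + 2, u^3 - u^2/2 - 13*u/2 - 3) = u + 2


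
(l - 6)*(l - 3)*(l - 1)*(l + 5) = l^4 - 5*l^3 - 23*l^2 + 117*l - 90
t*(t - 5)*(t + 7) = t^3 + 2*t^2 - 35*t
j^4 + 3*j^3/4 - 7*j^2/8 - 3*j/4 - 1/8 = (j - 1)*(j + 1/4)*(j + 1/2)*(j + 1)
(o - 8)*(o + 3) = o^2 - 5*o - 24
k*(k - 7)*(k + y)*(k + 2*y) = k^4 + 3*k^3*y - 7*k^3 + 2*k^2*y^2 - 21*k^2*y - 14*k*y^2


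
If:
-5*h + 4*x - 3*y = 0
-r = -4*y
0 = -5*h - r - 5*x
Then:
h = -31*y/45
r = 4*y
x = -y/9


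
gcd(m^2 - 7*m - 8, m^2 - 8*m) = m - 8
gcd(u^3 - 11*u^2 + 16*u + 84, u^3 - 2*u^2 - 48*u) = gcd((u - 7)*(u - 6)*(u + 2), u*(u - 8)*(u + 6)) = 1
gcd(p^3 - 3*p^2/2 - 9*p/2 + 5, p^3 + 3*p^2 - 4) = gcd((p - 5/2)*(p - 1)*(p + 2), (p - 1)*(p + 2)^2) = p^2 + p - 2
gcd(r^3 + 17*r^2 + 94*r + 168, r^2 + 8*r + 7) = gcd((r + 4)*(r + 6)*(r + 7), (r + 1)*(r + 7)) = r + 7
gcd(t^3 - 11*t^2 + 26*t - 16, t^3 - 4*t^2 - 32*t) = t - 8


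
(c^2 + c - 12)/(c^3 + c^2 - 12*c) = 1/c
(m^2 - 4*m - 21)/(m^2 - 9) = (m - 7)/(m - 3)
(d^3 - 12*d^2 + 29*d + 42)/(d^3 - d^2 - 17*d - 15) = (d^2 - 13*d + 42)/(d^2 - 2*d - 15)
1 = 1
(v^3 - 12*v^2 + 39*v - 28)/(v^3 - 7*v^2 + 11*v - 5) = (v^2 - 11*v + 28)/(v^2 - 6*v + 5)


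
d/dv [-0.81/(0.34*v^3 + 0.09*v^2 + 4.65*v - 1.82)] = (0.8262*v^2 + 0.1458*v + 3.7665)/(0.34*v^3 + 0.09*v^2 + 4.65*v - 1.82)^2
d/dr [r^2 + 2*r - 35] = 2*r + 2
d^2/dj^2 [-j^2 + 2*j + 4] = -2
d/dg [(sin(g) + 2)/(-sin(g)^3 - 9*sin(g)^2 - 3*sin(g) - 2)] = (2*sin(g)^3 + 15*sin(g)^2 + 36*sin(g) + 4)*cos(g)/(sin(g)^3 + 9*sin(g)^2 + 3*sin(g) + 2)^2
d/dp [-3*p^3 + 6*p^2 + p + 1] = -9*p^2 + 12*p + 1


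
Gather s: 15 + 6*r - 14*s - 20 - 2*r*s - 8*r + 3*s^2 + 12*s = -2*r + 3*s^2 + s*(-2*r - 2) - 5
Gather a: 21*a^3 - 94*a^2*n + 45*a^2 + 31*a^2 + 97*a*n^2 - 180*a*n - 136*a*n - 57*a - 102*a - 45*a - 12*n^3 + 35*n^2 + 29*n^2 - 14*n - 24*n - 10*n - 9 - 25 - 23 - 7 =21*a^3 + a^2*(76 - 94*n) + a*(97*n^2 - 316*n - 204) - 12*n^3 + 64*n^2 - 48*n - 64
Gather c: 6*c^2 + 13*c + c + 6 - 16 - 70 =6*c^2 + 14*c - 80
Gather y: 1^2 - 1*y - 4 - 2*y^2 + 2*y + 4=-2*y^2 + y + 1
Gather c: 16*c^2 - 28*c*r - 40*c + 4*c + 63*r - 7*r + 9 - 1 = 16*c^2 + c*(-28*r - 36) + 56*r + 8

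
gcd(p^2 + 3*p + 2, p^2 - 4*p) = 1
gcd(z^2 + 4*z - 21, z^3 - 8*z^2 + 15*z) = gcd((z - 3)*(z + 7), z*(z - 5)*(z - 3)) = z - 3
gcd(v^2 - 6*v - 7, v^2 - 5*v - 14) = v - 7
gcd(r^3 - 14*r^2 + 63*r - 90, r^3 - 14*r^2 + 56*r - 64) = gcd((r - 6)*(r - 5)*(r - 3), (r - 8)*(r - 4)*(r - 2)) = 1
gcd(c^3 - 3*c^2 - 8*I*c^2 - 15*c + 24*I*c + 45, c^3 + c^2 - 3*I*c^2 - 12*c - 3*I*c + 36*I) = c^2 + c*(-3 - 3*I) + 9*I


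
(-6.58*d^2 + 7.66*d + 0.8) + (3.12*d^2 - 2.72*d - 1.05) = -3.46*d^2 + 4.94*d - 0.25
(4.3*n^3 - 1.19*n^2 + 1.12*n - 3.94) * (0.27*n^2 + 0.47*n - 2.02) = 1.161*n^5 + 1.6997*n^4 - 8.9429*n^3 + 1.8664*n^2 - 4.1142*n + 7.9588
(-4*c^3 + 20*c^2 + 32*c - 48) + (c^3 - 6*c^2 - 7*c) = -3*c^3 + 14*c^2 + 25*c - 48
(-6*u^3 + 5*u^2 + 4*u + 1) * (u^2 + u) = -6*u^5 - u^4 + 9*u^3 + 5*u^2 + u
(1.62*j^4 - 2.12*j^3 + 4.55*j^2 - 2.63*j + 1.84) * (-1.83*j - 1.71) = -2.9646*j^5 + 1.1094*j^4 - 4.7013*j^3 - 2.9676*j^2 + 1.1301*j - 3.1464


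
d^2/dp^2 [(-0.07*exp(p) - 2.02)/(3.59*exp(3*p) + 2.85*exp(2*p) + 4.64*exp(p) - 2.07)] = (-3.608668*exp(6*p) - 236.454273*exp(5*p) - 223.248377*exp(4*p) - 138.763307*exp(3*p) - 217.716264*exp(2*p) - 91.830088*exp(p) - 19.701639)*exp(p)/(46.268279*exp(9*p) + 110.193255*exp(8*p) + 266.881677*exp(7*p) + 227.958984*exp(6*p) + 217.863762*exp(5*p) - 73.250037*exp(4*p) - 18.196363*exp(3*p) - 97.062921*exp(2*p) + 59.645808*exp(p) - 8.869743)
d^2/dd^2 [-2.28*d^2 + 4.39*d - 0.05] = -4.56000000000000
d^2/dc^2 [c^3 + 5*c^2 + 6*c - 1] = 6*c + 10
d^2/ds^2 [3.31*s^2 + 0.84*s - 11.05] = 6.62000000000000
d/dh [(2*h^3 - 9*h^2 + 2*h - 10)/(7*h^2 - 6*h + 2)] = 2*(7*h^4 - 12*h^3 + 26*h^2 + 52*h - 28)/(49*h^4 - 84*h^3 + 64*h^2 - 24*h + 4)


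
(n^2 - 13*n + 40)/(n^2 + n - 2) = (n^2 - 13*n + 40)/(n^2 + n - 2)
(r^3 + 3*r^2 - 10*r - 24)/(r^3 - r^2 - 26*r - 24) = (r^2 - r - 6)/(r^2 - 5*r - 6)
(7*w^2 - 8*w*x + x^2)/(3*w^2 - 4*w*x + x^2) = (-7*w + x)/(-3*w + x)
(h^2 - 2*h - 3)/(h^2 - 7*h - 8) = (h - 3)/(h - 8)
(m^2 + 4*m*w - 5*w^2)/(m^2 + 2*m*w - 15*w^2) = (-m + w)/(-m + 3*w)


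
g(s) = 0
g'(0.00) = 0.00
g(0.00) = 0.00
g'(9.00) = 0.00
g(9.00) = 0.00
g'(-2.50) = 0.00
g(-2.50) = 0.00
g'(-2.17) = 0.00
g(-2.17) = 0.00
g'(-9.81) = 0.00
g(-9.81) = 0.00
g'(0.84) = 0.00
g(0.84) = 0.00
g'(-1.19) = 0.00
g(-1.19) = 0.00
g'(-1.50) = 0.00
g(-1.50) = 0.00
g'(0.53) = 0.00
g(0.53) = 0.00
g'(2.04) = 0.00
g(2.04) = 0.00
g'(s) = 0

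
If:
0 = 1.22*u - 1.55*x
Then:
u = 1.27049180327869*x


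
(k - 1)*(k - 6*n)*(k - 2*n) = k^3 - 8*k^2*n - k^2 + 12*k*n^2 + 8*k*n - 12*n^2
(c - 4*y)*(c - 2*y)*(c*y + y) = c^3*y - 6*c^2*y^2 + c^2*y + 8*c*y^3 - 6*c*y^2 + 8*y^3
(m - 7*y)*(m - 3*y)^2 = m^3 - 13*m^2*y + 51*m*y^2 - 63*y^3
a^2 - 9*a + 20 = (a - 5)*(a - 4)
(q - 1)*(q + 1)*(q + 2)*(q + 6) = q^4 + 8*q^3 + 11*q^2 - 8*q - 12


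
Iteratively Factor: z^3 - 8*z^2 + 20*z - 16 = (z - 2)*(z^2 - 6*z + 8) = (z - 2)^2*(z - 4)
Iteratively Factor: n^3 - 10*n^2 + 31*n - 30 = (n - 2)*(n^2 - 8*n + 15) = (n - 5)*(n - 2)*(n - 3)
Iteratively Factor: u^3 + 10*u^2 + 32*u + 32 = (u + 4)*(u^2 + 6*u + 8) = (u + 4)^2*(u + 2)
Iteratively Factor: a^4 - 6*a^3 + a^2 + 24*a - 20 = (a + 2)*(a^3 - 8*a^2 + 17*a - 10) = (a - 5)*(a + 2)*(a^2 - 3*a + 2) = (a - 5)*(a - 2)*(a + 2)*(a - 1)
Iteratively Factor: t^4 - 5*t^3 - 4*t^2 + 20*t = (t - 2)*(t^3 - 3*t^2 - 10*t) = t*(t - 2)*(t^2 - 3*t - 10) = t*(t - 2)*(t + 2)*(t - 5)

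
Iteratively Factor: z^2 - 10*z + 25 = (z - 5)*(z - 5)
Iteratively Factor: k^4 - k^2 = (k + 1)*(k^3 - k^2) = k*(k + 1)*(k^2 - k) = k^2*(k + 1)*(k - 1)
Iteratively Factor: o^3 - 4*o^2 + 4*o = (o - 2)*(o^2 - 2*o) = o*(o - 2)*(o - 2)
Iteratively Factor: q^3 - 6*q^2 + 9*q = (q - 3)*(q^2 - 3*q) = (q - 3)^2*(q)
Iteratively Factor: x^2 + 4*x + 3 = (x + 1)*(x + 3)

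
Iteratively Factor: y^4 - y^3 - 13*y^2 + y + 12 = (y + 3)*(y^3 - 4*y^2 - y + 4) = (y + 1)*(y + 3)*(y^2 - 5*y + 4) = (y - 1)*(y + 1)*(y + 3)*(y - 4)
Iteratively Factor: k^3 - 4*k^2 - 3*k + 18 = (k + 2)*(k^2 - 6*k + 9) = (k - 3)*(k + 2)*(k - 3)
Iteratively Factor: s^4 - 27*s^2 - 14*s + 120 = (s - 5)*(s^3 + 5*s^2 - 2*s - 24) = (s - 5)*(s + 3)*(s^2 + 2*s - 8) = (s - 5)*(s - 2)*(s + 3)*(s + 4)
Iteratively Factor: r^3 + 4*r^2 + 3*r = (r)*(r^2 + 4*r + 3) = r*(r + 1)*(r + 3)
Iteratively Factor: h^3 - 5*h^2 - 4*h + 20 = (h - 5)*(h^2 - 4) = (h - 5)*(h - 2)*(h + 2)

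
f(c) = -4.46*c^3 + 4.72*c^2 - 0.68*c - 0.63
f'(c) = -13.38*c^2 + 9.44*c - 0.68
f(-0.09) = -0.53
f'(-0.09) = -1.64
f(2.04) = -20.24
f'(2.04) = -37.10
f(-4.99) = 674.45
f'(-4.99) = -380.95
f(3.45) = -129.94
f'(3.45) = -127.37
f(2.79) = -62.65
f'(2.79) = -78.49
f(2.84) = -66.65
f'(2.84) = -81.79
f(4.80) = -388.39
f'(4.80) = -263.64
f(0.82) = -0.47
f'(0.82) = -1.94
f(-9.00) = 3639.15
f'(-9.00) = -1169.42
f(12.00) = -7035.99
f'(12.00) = -1814.12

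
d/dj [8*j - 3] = 8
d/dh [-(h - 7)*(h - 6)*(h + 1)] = -3*h^2 + 24*h - 29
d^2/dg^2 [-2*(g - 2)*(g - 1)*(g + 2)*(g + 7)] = -24*g^2 - 72*g + 44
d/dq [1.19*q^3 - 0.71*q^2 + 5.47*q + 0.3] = 3.57*q^2 - 1.42*q + 5.47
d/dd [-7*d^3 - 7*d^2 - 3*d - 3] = -21*d^2 - 14*d - 3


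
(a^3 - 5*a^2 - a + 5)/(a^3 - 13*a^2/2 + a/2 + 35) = 2*(a^2 - 1)/(2*a^2 - 3*a - 14)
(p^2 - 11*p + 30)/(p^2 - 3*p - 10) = (p - 6)/(p + 2)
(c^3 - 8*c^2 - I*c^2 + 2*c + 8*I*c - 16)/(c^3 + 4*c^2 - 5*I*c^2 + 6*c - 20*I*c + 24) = (c^2 + c*(-8 - 2*I) + 16*I)/(c^2 + c*(4 - 6*I) - 24*I)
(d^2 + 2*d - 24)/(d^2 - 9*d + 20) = (d + 6)/(d - 5)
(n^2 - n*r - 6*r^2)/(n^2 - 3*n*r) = (n + 2*r)/n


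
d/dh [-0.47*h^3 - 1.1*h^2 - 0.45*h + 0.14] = -1.41*h^2 - 2.2*h - 0.45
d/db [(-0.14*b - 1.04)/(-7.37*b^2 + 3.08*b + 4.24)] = (-1.0318*b^2 - 15.3296*b + 2.6096)/(54.3169*b^4 - 45.3992*b^3 - 53.0112*b^2 + 26.1184*b + 17.9776)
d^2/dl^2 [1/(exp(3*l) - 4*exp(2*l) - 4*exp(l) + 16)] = ((-9*exp(2*l) + 16*exp(l) + 4)*(exp(3*l) - 4*exp(2*l) - 4*exp(l) + 16) + 2*(-3*exp(2*l) + 8*exp(l) + 4)^2*exp(l))*exp(l)/(exp(3*l) - 4*exp(2*l) - 4*exp(l) + 16)^3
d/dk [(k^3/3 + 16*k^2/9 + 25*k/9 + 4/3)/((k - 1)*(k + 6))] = (3*k^4 + 30*k^3 + k^2 - 216*k - 210)/(9*(k^4 + 10*k^3 + 13*k^2 - 60*k + 36))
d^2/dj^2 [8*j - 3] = 0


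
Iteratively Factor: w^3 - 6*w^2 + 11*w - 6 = (w - 2)*(w^2 - 4*w + 3) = (w - 2)*(w - 1)*(w - 3)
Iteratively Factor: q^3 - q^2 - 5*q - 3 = (q + 1)*(q^2 - 2*q - 3) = (q + 1)^2*(q - 3)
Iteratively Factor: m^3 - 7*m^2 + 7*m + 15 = (m - 3)*(m^2 - 4*m - 5) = (m - 3)*(m + 1)*(m - 5)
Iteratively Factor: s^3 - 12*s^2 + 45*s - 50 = (s - 5)*(s^2 - 7*s + 10) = (s - 5)*(s - 2)*(s - 5)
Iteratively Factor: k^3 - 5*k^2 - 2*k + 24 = (k - 3)*(k^2 - 2*k - 8) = (k - 4)*(k - 3)*(k + 2)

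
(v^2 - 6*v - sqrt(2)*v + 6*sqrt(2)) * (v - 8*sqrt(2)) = v^3 - 9*sqrt(2)*v^2 - 6*v^2 + 16*v + 54*sqrt(2)*v - 96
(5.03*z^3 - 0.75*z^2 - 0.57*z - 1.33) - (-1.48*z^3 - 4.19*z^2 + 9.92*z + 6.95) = 6.51*z^3 + 3.44*z^2 - 10.49*z - 8.28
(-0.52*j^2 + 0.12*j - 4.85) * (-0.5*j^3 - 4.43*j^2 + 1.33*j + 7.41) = 0.26*j^5 + 2.2436*j^4 + 1.2018*j^3 + 17.7919*j^2 - 5.5613*j - 35.9385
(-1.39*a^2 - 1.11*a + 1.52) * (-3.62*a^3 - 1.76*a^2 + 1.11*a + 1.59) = 5.0318*a^5 + 6.4646*a^4 - 5.0917*a^3 - 6.1174*a^2 - 0.0776999999999999*a + 2.4168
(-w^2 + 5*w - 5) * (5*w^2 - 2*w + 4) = -5*w^4 + 27*w^3 - 39*w^2 + 30*w - 20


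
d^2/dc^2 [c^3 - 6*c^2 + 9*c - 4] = 6*c - 12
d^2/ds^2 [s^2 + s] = 2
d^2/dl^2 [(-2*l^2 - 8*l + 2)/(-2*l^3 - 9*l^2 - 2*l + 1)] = 16/(8*l^3 + 12*l^2 + 6*l + 1)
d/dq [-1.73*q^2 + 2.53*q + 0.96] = 2.53 - 3.46*q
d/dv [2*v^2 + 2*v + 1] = 4*v + 2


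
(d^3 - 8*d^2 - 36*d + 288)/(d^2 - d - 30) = (d^2 - 2*d - 48)/(d + 5)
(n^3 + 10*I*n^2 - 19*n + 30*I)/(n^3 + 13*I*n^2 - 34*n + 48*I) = (n + 5*I)/(n + 8*I)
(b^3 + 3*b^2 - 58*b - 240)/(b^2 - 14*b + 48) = (b^2 + 11*b + 30)/(b - 6)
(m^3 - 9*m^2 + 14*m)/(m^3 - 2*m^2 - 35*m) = (m - 2)/(m + 5)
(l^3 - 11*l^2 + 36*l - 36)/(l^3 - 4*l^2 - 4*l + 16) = (l^2 - 9*l + 18)/(l^2 - 2*l - 8)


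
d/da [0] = 0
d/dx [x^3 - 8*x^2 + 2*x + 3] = 3*x^2 - 16*x + 2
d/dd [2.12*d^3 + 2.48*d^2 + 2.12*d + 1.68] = 6.36*d^2 + 4.96*d + 2.12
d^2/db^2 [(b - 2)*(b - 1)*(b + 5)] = 6*b + 4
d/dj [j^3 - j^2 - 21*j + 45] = 3*j^2 - 2*j - 21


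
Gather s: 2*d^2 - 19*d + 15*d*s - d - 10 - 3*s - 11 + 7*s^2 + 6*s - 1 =2*d^2 - 20*d + 7*s^2 + s*(15*d + 3) - 22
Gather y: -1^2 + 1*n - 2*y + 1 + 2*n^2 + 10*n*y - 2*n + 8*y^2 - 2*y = 2*n^2 - n + 8*y^2 + y*(10*n - 4)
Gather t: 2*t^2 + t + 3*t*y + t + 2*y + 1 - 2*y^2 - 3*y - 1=2*t^2 + t*(3*y + 2) - 2*y^2 - y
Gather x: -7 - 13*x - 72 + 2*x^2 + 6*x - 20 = 2*x^2 - 7*x - 99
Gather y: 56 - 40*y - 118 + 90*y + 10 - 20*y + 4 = 30*y - 48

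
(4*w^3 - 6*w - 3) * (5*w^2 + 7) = 20*w^5 - 2*w^3 - 15*w^2 - 42*w - 21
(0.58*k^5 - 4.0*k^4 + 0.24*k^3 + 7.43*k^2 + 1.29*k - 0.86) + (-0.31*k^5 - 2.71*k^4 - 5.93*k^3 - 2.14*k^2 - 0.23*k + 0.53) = 0.27*k^5 - 6.71*k^4 - 5.69*k^3 + 5.29*k^2 + 1.06*k - 0.33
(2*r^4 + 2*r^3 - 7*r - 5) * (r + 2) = 2*r^5 + 6*r^4 + 4*r^3 - 7*r^2 - 19*r - 10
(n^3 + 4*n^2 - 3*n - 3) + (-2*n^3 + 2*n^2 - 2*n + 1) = -n^3 + 6*n^2 - 5*n - 2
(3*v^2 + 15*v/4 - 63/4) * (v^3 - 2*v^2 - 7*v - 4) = 3*v^5 - 9*v^4/4 - 177*v^3/4 - 27*v^2/4 + 381*v/4 + 63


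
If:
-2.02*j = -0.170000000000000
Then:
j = 0.08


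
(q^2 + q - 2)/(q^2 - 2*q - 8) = (q - 1)/(q - 4)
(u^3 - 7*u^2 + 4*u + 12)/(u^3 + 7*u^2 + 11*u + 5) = (u^2 - 8*u + 12)/(u^2 + 6*u + 5)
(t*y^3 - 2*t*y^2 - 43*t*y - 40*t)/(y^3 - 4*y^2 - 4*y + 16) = t*(y^3 - 2*y^2 - 43*y - 40)/(y^3 - 4*y^2 - 4*y + 16)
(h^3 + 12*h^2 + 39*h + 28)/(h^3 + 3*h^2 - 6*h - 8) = (h + 7)/(h - 2)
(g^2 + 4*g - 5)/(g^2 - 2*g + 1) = (g + 5)/(g - 1)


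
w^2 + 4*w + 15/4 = (w + 3/2)*(w + 5/2)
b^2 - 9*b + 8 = (b - 8)*(b - 1)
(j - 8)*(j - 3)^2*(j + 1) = j^4 - 13*j^3 + 43*j^2 - 15*j - 72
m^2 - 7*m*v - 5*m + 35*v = (m - 5)*(m - 7*v)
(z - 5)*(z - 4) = z^2 - 9*z + 20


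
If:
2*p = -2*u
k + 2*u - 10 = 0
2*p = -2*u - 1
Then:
No Solution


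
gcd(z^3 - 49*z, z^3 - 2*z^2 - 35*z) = z^2 - 7*z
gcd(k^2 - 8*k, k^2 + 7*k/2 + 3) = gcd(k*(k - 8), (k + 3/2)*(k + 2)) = 1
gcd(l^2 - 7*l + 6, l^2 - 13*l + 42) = l - 6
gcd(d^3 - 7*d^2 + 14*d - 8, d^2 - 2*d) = d - 2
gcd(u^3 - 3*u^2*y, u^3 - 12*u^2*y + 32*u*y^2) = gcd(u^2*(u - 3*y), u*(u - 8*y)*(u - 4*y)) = u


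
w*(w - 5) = w^2 - 5*w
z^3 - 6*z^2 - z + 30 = (z - 5)*(z - 3)*(z + 2)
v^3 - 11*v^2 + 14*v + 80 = (v - 8)*(v - 5)*(v + 2)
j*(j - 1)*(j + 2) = j^3 + j^2 - 2*j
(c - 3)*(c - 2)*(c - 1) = c^3 - 6*c^2 + 11*c - 6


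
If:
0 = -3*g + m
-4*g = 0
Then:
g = 0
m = 0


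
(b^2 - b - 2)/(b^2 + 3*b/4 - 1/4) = 4*(b - 2)/(4*b - 1)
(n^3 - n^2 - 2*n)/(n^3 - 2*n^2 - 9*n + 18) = n*(n + 1)/(n^2 - 9)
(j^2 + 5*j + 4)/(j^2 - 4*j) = (j^2 + 5*j + 4)/(j*(j - 4))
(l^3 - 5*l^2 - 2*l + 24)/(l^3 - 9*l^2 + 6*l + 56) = (l - 3)/(l - 7)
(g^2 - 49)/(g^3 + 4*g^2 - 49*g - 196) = 1/(g + 4)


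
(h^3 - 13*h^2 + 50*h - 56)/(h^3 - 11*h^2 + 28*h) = (h - 2)/h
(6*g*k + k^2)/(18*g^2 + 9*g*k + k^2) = k/(3*g + k)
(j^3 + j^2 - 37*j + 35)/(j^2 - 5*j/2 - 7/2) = 2*(-j^3 - j^2 + 37*j - 35)/(-2*j^2 + 5*j + 7)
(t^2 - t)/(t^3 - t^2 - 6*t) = (1 - t)/(-t^2 + t + 6)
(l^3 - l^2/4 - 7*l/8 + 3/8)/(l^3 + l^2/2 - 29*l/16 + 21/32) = 4*(l + 1)/(4*l + 7)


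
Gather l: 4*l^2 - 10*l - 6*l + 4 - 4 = 4*l^2 - 16*l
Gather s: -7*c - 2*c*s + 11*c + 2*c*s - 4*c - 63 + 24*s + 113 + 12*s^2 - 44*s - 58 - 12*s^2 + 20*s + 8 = 0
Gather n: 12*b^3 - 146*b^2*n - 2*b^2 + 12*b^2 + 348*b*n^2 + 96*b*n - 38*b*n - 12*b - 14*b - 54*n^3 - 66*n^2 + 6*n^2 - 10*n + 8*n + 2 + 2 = 12*b^3 + 10*b^2 - 26*b - 54*n^3 + n^2*(348*b - 60) + n*(-146*b^2 + 58*b - 2) + 4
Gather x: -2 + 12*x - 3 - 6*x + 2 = 6*x - 3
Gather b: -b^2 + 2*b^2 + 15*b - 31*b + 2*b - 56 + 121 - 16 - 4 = b^2 - 14*b + 45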